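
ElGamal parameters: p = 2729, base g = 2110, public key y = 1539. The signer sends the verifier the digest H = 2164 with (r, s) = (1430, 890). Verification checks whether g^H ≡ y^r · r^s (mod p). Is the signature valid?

invalid

Left side g^H mod p:
2110^2 = 4452100 ≡ 1101
2110^4 ≡ 1101^2 = 1212201 ≡ 525
2110^8 ≡ 525^2 = 275625 ≡ 2725
2110^16 ≡ 2725^2 = 7425625 ≡ 16
2110^32 ≡ 16^2 = 256
2110^64 ≡ 256^2 = 65536 ≡ 40
2110^128 ≡ 40^2 = 1600
2110^256 ≡ 1600^2 = 2560000 ≡ 198
2110^512 ≡ 198^2 = 39204 ≡ 998
2110^1024 ≡ 998^2 = 996004 ≡ 2648
2110^2048 ≡ 2648^2 = 7011904 ≡ 1103
2164 = 2048 + 64 + 32 + 16 + 4, so 2110^2164 ≡ 1103·40·256·16·525 ≡ 849 (mod 2729)
Right side y^r · r^s mod p:
1539^2 = 2368521 ≡ 2478
1539^4 ≡ 2478^2 = 6140484 ≡ 234
1539^8 ≡ 234^2 = 54756 ≡ 176
1539^16 ≡ 176^2 = 30976 ≡ 957
1539^32 ≡ 957^2 = 915849 ≡ 1634
1539^64 ≡ 1634^2 = 2669956 ≡ 994
1539^128 ≡ 994^2 = 988036 ≡ 138
1539^256 ≡ 138^2 = 19044 ≡ 2670
1539^512 ≡ 2670^2 = 7128900 ≡ 752
1539^1024 ≡ 752^2 = 565504 ≡ 601
1430 = 1024 + 256 + 128 + 16 + 4 + 2, so 1539^1430 ≡ 601·2670·138·957·234·2478 ≡ 1155 (mod 2729)
1430^2 = 2044900 ≡ 879
1430^4 ≡ 879^2 = 772641 ≡ 334
1430^8 ≡ 334^2 = 111556 ≡ 2396
1430^16 ≡ 2396^2 = 5740816 ≡ 1729
1430^32 ≡ 1729^2 = 2989441 ≡ 1186
1430^64 ≡ 1186^2 = 1406596 ≡ 1161
1430^128 ≡ 1161^2 = 1347921 ≡ 2524
1430^256 ≡ 2524^2 = 6370576 ≡ 1090
1430^512 ≡ 1090^2 = 1188100 ≡ 985
890 = 512 + 256 + 64 + 32 + 16 + 8 + 2, so 1430^890 ≡ 985·1090·1161·1186·1729·2396·879 ≡ 723 (mod 2729)
1155·723 = 835065 ≡ 2720 (mod 2729)
849 ≠ 2720, so verification fails.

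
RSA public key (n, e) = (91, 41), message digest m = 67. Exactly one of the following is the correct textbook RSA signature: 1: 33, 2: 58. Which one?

2

Candidate 1: 33^2 = 1089 ≡ 88; 33^4 ≡ 88^2 = 7744 ≡ 9; 33^8 ≡ 9^2 = 81; 33^16 ≡ 81^2 = 6561 ≡ 9; 33^32 ≡ 9^2 = 81; 41 = 32 + 8 + 1, so 33^41 ≡ 81·81·33 ≡ 24 (mod 91)
Candidate 2: 58^2 = 3364 ≡ 88; 58^4 ≡ 88^2 = 7744 ≡ 9; 58^8 ≡ 9^2 = 81; 58^16 ≡ 81^2 = 6561 ≡ 9; 58^32 ≡ 9^2 = 81; 41 = 32 + 8 + 1, so 58^41 ≡ 81·81·58 ≡ 67 (mod 91)
  → matches m = 67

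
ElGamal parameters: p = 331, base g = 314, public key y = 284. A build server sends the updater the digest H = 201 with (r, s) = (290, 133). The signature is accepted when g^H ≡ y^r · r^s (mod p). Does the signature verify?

Left side g^H mod p:
314^2 = 98596 ≡ 289
314^4 ≡ 289^2 = 83521 ≡ 109
314^8 ≡ 109^2 = 11881 ≡ 296
314^16 ≡ 296^2 = 87616 ≡ 232
314^32 ≡ 232^2 = 53824 ≡ 202
314^64 ≡ 202^2 = 40804 ≡ 91
314^128 ≡ 91^2 = 8281 ≡ 6
201 = 128 + 64 + 8 + 1, so 314^201 ≡ 6·91·296·314 ≡ 159 (mod 331)
Right side y^r · r^s mod p:
284^2 = 80656 ≡ 223
284^4 ≡ 223^2 = 49729 ≡ 79
284^8 ≡ 79^2 = 6241 ≡ 283
284^16 ≡ 283^2 = 80089 ≡ 318
284^32 ≡ 318^2 = 101124 ≡ 169
284^64 ≡ 169^2 = 28561 ≡ 95
284^128 ≡ 95^2 = 9025 ≡ 88
284^256 ≡ 88^2 = 7744 ≡ 131
290 = 256 + 32 + 2, so 284^290 ≡ 131·169·223 ≡ 132 (mod 331)
290^2 = 84100 ≡ 26
290^4 ≡ 26^2 = 676 ≡ 14
290^8 ≡ 14^2 = 196
290^16 ≡ 196^2 = 38416 ≡ 20
290^32 ≡ 20^2 = 400 ≡ 69
290^64 ≡ 69^2 = 4761 ≡ 127
290^128 ≡ 127^2 = 16129 ≡ 241
133 = 128 + 4 + 1, so 290^133 ≡ 241·14·290 ≡ 24 (mod 331)
132·24 = 3168 ≡ 189 (mod 331)
159 ≠ 189, so verification fails.

does not verify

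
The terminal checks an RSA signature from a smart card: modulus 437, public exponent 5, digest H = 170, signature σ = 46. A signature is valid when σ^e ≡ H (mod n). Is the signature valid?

σ^2 ≡ 46^2 = 2116 ≡ 368
σ^4 ≡ 368^2 = 135424 ≡ 391
5 = 4 + 1, so σ^5 ≡ 391·46 ≡ 69 (mod 437)
The recovered value 69 does not match the digest 170.

invalid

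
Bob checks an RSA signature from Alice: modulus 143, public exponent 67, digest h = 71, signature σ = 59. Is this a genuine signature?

Squares mod 143: σ^1≡59, σ^2≡49, σ^4≡113, σ^8≡42, σ^16≡48, σ^32≡16, σ^64≡113
67 = 64 + 2 + 1, so σ^67 ≡ 113·49·59 ≡ 71 (mod 143)
Since 71 equals the digest 71, verification succeeds.

genuine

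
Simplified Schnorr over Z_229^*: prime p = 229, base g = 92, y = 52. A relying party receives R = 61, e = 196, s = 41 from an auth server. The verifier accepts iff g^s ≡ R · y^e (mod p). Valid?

no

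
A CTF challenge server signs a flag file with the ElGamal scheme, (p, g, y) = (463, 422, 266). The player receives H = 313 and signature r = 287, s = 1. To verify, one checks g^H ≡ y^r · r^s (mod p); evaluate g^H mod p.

50

422^2 = 178084 ≡ 292
422^4 ≡ 292^2 = 85264 ≡ 72
422^8 ≡ 72^2 = 5184 ≡ 91
422^16 ≡ 91^2 = 8281 ≡ 410
422^32 ≡ 410^2 = 168100 ≡ 31
422^64 ≡ 31^2 = 961 ≡ 35
422^128 ≡ 35^2 = 1225 ≡ 299
422^256 ≡ 299^2 = 89401 ≡ 42
313 = 256 + 32 + 16 + 8 + 1, so 422^313 ≡ 42·31·410·91·422 ≡ 50 (mod 463)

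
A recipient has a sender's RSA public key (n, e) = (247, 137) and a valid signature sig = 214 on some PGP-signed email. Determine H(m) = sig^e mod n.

158

sig^2 ≡ 214^2 = 45796 ≡ 101
sig^4 ≡ 101^2 = 10201 ≡ 74
sig^8 ≡ 74^2 = 5476 ≡ 42
sig^16 ≡ 42^2 = 1764 ≡ 35
sig^32 ≡ 35^2 = 1225 ≡ 237
sig^64 ≡ 237^2 = 56169 ≡ 100
sig^128 ≡ 100^2 = 10000 ≡ 120
137 = 128 + 8 + 1, so sig^137 ≡ 120·42·214 ≡ 158 (mod 247)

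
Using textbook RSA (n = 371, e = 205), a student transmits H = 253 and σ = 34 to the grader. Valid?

no

σ^2 ≡ 34^2 = 1156 ≡ 43
σ^4 ≡ 43^2 = 1849 ≡ 365
σ^8 ≡ 365^2 = 133225 ≡ 36
σ^16 ≡ 36^2 = 1296 ≡ 183
σ^32 ≡ 183^2 = 33489 ≡ 99
σ^64 ≡ 99^2 = 9801 ≡ 155
σ^128 ≡ 155^2 = 24025 ≡ 281
205 = 128 + 64 + 8 + 4 + 1, so σ^205 ≡ 281·155·36·365·34 ≡ 118 (mod 371)
118 ≠ 253, so verification fails.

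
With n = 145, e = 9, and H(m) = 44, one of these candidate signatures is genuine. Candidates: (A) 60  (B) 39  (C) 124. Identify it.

C

Candidate A: Squares mod 145: 60^1≡60, 60^2≡120, 60^4≡45, 60^8≡140; 9 = 8 + 1, so 60^9 ≡ 140·60 ≡ 135 (mod 145)
Candidate B: Squares mod 145: 39^1≡39, 39^2≡71, 39^4≡111, 39^8≡141; 9 = 8 + 1, so 39^9 ≡ 141·39 ≡ 134 (mod 145)
Candidate C: Squares mod 145: 124^1≡124, 124^2≡6, 124^4≡36, 124^8≡136; 9 = 8 + 1, so 124^9 ≡ 136·124 ≡ 44 (mod 145)
  → matches H(m) = 44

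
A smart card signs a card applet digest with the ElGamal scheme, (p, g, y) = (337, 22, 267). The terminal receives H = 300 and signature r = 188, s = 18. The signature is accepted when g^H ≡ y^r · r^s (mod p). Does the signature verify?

does not verify

Left side g^H mod p:
Squares mod 337: 22^1≡22, 22^2≡147, 22^4≡41, 22^8≡333, 22^16≡16, 22^32≡256, 22^64≡158, 22^128≡26, 22^256≡2
300 = 256 + 32 + 8 + 4, so 22^300 ≡ 2·256·333·41 ≡ 282 (mod 337)
Right side y^r · r^s mod p:
Squares mod 337: 267^1≡267, 267^2≡182, 267^4≡98, 267^8≡168, 267^16≡253, 267^32≡316, 267^64≡104, 267^128≡32
188 = 128 + 32 + 16 + 8 + 4, so 267^188 ≡ 32·316·253·168·98 ≡ 144 (mod 337)
Squares mod 337: 188^1≡188, 188^2≡296, 188^4≡333, 188^8≡16, 188^16≡256
18 = 16 + 2, so 188^18 ≡ 256·296 ≡ 288 (mod 337)
144·288 = 41472 ≡ 21 (mod 337)
282 ≠ 21, so verification fails.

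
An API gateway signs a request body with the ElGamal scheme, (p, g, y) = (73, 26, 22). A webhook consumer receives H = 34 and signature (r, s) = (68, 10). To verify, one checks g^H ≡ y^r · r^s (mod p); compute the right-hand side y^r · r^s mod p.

Squares mod 73: 22^1≡22, 22^2≡46, 22^4≡72, 22^8≡1, 22^16≡1, 22^32≡1, 22^64≡1
68 = 64 + 4, so 22^68 ≡ 1·72 ≡ 72 (mod 73)
Squares mod 73: 68^1≡68, 68^2≡25, 68^4≡41, 68^8≡2
10 = 8 + 2, so 68^10 ≡ 2·25 ≡ 50 (mod 73)
y^r · r^s ≡ 72·50 = 3600 ≡ 23 (mod 73)

23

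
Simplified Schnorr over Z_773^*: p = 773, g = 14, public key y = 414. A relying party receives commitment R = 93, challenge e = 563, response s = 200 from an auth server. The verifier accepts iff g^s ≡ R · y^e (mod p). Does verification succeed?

passes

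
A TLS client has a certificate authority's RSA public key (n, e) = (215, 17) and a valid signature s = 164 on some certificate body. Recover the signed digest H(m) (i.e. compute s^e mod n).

s^2 ≡ 164^2 = 26896 ≡ 21
s^4 ≡ 21^2 = 441 ≡ 11
s^8 ≡ 11^2 = 121
s^16 ≡ 121^2 = 14641 ≡ 21
17 = 16 + 1, so s^17 ≡ 21·164 ≡ 4 (mod 215)

4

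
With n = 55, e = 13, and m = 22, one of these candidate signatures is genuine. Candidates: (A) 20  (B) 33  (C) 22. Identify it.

Candidate A: Squares mod 55: 20^1≡20, 20^2≡15, 20^4≡5, 20^8≡25; 13 = 8 + 4 + 1, so 20^13 ≡ 25·5·20 ≡ 25 (mod 55)
Candidate B: Squares mod 55: 33^1≡33, 33^2≡44, 33^4≡11, 33^8≡11; 13 = 8 + 4 + 1, so 33^13 ≡ 11·11·33 ≡ 33 (mod 55)
Candidate C: Squares mod 55: 22^1≡22, 22^2≡44, 22^4≡11, 22^8≡11; 13 = 8 + 4 + 1, so 22^13 ≡ 11·11·22 ≡ 22 (mod 55)
  → matches m = 22

C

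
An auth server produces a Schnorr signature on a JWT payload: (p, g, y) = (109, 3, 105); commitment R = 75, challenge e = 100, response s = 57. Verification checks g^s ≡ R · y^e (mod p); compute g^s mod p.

Squares mod 109: 3^1≡3, 3^2≡9, 3^4≡81, 3^8≡21, 3^16≡5, 3^32≡25
57 = 32 + 16 + 8 + 1, so 3^57 ≡ 25·5·21·3 ≡ 27 (mod 109)

27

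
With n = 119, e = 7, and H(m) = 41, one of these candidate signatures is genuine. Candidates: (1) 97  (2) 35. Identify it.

1

Candidate 1: 97^2 = 9409 ≡ 8; 97^4 ≡ 8^2 = 64; 7 = 4 + 2 + 1, so 97^7 ≡ 64·8·97 ≡ 41 (mod 119)
  → matches H(m) = 41
Candidate 2: 35^2 = 1225 ≡ 35; 35^4 ≡ 35^2 = 1225 ≡ 35; 7 = 4 + 2 + 1, so 35^7 ≡ 35·35·35 ≡ 35 (mod 119)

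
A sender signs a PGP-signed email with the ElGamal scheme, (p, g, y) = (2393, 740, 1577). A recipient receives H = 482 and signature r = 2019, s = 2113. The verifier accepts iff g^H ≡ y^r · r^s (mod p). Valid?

no

Left side g^H mod p:
740^482 mod 2393 = 1608
Right side y^r · r^s mod p:
1577^2019 mod 2393 = 843
2019^2113 mod 2393 = 2274
843·2274 = 1916982 ≡ 189 (mod 2393)
1608 ≠ 189, so verification fails.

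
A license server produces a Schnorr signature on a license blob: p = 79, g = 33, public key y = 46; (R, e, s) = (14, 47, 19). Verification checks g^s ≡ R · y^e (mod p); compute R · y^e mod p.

15

46^2 = 2116 ≡ 62
46^4 ≡ 62^2 = 3844 ≡ 52
46^8 ≡ 52^2 = 2704 ≡ 18
46^16 ≡ 18^2 = 324 ≡ 8
46^32 ≡ 8^2 = 64
47 = 32 + 8 + 4 + 2 + 1, so 46^47 ≡ 64·18·52·62·46 ≡ 18 (mod 79)
R · y^e ≡ 14·18 = 252 ≡ 15 (mod 79)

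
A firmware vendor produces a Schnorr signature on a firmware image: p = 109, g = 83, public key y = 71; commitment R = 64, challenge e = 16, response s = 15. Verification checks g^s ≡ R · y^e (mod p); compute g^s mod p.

71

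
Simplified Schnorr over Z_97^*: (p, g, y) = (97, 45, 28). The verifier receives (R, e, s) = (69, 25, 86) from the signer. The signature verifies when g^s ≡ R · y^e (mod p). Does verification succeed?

g^s mod p:
Squares mod 97: 45^1≡45, 45^2≡85, 45^4≡47, 45^8≡75, 45^16≡96, 45^32≡1, 45^64≡1
86 = 64 + 16 + 4 + 2, so 45^86 ≡ 1·96·47·85 ≡ 79 (mod 97)
R · y^e mod p:
Squares mod 97: 28^1≡28, 28^2≡8, 28^4≡64, 28^8≡22, 28^16≡96
25 = 16 + 8 + 1, so 28^25 ≡ 96·22·28 ≡ 63 (mod 97)
69·63 = 4347 ≡ 79 (mod 97)
79 ≡ 79 (mod 97); signature holds.

passes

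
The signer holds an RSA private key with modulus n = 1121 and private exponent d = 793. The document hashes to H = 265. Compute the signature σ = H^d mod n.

930

H^2 ≡ 265^2 = 70225 ≡ 723
H^4 ≡ 723^2 = 522729 ≡ 343
H^8 ≡ 343^2 = 117649 ≡ 1065
H^16 ≡ 1065^2 = 1134225 ≡ 894
H^32 ≡ 894^2 = 799236 ≡ 1084
H^64 ≡ 1084^2 = 1175056 ≡ 248
H^128 ≡ 248^2 = 61504 ≡ 970
H^256 ≡ 970^2 = 940900 ≡ 381
H^512 ≡ 381^2 = 145161 ≡ 552
793 = 512 + 256 + 16 + 8 + 1, so H^793 ≡ 552·381·894·1065·265 ≡ 930 (mod 1121)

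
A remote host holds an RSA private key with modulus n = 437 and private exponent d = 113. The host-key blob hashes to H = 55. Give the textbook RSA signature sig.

177

H^2 ≡ 55^2 = 3025 ≡ 403
H^4 ≡ 403^2 = 162409 ≡ 282
H^8 ≡ 282^2 = 79524 ≡ 427
H^16 ≡ 427^2 = 182329 ≡ 100
H^32 ≡ 100^2 = 10000 ≡ 386
H^64 ≡ 386^2 = 148996 ≡ 416
113 = 64 + 32 + 16 + 1, so H^113 ≡ 416·386·100·55 ≡ 177 (mod 437)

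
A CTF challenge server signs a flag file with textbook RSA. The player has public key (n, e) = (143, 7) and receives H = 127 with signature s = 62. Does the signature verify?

s^2 ≡ 62^2 = 3844 ≡ 126
s^4 ≡ 126^2 = 15876 ≡ 3
7 = 4 + 2 + 1, so s^7 ≡ 3·126·62 ≡ 127 (mod 143)
s^7 mod 143 = 127 matches H.

verifies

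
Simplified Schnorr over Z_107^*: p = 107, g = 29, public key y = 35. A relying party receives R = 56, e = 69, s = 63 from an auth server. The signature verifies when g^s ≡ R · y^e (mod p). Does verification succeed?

g^s mod p:
29^2 = 841 ≡ 92
29^4 ≡ 92^2 = 8464 ≡ 11
29^8 ≡ 11^2 = 121 ≡ 14
29^16 ≡ 14^2 = 196 ≡ 89
29^32 ≡ 89^2 = 7921 ≡ 3
63 = 32 + 16 + 8 + 4 + 2 + 1, so 29^63 ≡ 3·89·14·11·92·29 ≡ 4 (mod 107)
R · y^e mod p:
35^2 = 1225 ≡ 48
35^4 ≡ 48^2 = 2304 ≡ 57
35^8 ≡ 57^2 = 3249 ≡ 39
35^16 ≡ 39^2 = 1521 ≡ 23
35^32 ≡ 23^2 = 529 ≡ 101
35^64 ≡ 101^2 = 10201 ≡ 36
69 = 64 + 4 + 1, so 35^69 ≡ 36·57·35 ≡ 23 (mod 107)
56·23 = 1288 ≡ 4 (mod 107)
4 ≡ 4 (mod 107); signature holds.

passes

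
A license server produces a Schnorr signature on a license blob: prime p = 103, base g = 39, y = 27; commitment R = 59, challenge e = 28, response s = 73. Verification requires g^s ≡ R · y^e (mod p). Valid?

g^s mod p:
Squares mod 103: 39^1≡39, 39^2≡79, 39^4≡61, 39^8≡13, 39^16≡66, 39^32≡30, 39^64≡76
73 = 64 + 8 + 1, so 39^73 ≡ 76·13·39 ≡ 10 (mod 103)
R · y^e mod p:
Squares mod 103: 27^1≡27, 27^2≡8, 27^4≡64, 27^8≡79, 27^16≡61
28 = 16 + 8 + 4, so 27^28 ≡ 61·79·64 ≡ 34 (mod 103)
59·34 = 2006 ≡ 49 (mod 103)
10 ≠ 49; the check fails.

no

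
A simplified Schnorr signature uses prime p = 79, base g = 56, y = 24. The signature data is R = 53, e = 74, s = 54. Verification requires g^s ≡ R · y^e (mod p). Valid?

no

g^s mod p:
56^54 mod 79 = 1
R · y^e mod p:
24^74 mod 79 = 23
53·23 = 1219 ≡ 34 (mod 79)
1 ≠ 34; the check fails.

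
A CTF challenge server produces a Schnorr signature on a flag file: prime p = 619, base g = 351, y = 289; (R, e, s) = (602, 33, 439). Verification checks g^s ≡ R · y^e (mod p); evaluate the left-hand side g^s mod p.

279

351^2 = 123201 ≡ 20
351^4 ≡ 20^2 = 400
351^8 ≡ 400^2 = 160000 ≡ 298
351^16 ≡ 298^2 = 88804 ≡ 287
351^32 ≡ 287^2 = 82369 ≡ 42
351^64 ≡ 42^2 = 1764 ≡ 526
351^128 ≡ 526^2 = 276676 ≡ 602
351^256 ≡ 602^2 = 362404 ≡ 289
439 = 256 + 128 + 32 + 16 + 4 + 2 + 1, so 351^439 ≡ 289·602·42·287·400·20·351 ≡ 279 (mod 619)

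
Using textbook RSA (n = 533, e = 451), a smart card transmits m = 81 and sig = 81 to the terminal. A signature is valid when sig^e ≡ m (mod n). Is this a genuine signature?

genuine

sig^451 mod 533 = 81
Since 81 equals the digest 81, verification succeeds.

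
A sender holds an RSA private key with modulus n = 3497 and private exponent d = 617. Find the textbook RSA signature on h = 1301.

222

h^2 ≡ 1301^2 = 1692601 ≡ 53
h^4 ≡ 53^2 = 2809
h^8 ≡ 2809^2 = 7890481 ≡ 1249
h^16 ≡ 1249^2 = 1560001 ≡ 339
h^32 ≡ 339^2 = 114921 ≡ 3017
h^64 ≡ 3017^2 = 9102289 ≡ 3095
h^128 ≡ 3095^2 = 9579025 ≡ 742
h^256 ≡ 742^2 = 550564 ≡ 1535
h^512 ≡ 1535^2 = 2356225 ≡ 2744
617 = 512 + 64 + 32 + 8 + 1, so h^617 ≡ 2744·3095·3017·1249·1301 ≡ 222 (mod 3497)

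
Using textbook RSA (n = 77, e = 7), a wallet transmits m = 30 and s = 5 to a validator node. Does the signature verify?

does not verify

s^7 mod 77 = 47
The recovered value 47 does not match the digest 30.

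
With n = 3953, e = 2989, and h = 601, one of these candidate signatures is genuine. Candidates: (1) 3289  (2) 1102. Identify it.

Candidate 1: 3289^2 = 10817521 ≡ 2113; 3289^4 ≡ 2113^2 = 4464769 ≡ 1832; 3289^8 ≡ 1832^2 = 3356224 ≡ 127; 3289^16 ≡ 127^2 = 16129 ≡ 317; 3289^32 ≡ 317^2 = 100489 ≡ 1664; 3289^64 ≡ 1664^2 = 2768896 ≡ 1796; 3289^128 ≡ 1796^2 = 3225616 ≡ 3921; 3289^256 ≡ 3921^2 = 15374241 ≡ 1024; 3289^512 ≡ 1024^2 = 1048576 ≡ 1031; 3289^1024 ≡ 1031^2 = 1062961 ≡ 3557; 3289^2048 ≡ 3557^2 = 12652249 ≡ 2649; 2989 = 2048 + 512 + 256 + 128 + 32 + 8 + 4 + 1, so 3289^2989 ≡ 2649·1031·1024·3921·1664·127·1832·3289 ≡ 601 (mod 3953)
  → matches h = 601
Candidate 2: 1102^2 = 1214404 ≡ 833; 1102^4 ≡ 833^2 = 693889 ≡ 2114; 1102^8 ≡ 2114^2 = 4468996 ≡ 2106; 1102^16 ≡ 2106^2 = 4435236 ≡ 3923; 1102^32 ≡ 3923^2 = 15389929 ≡ 900; 1102^64 ≡ 900^2 = 810000 ≡ 3588; 1102^128 ≡ 3588^2 = 12873744 ≡ 2776; 1102^256 ≡ 2776^2 = 7706176 ≡ 1779; 1102^512 ≡ 1779^2 = 3164841 ≡ 2441; 1102^1024 ≡ 2441^2 = 5958481 ≡ 1310; 1102^2048 ≡ 1310^2 = 1716100 ≡ 498; 2989 = 2048 + 512 + 256 + 128 + 32 + 8 + 4 + 1, so 1102^2989 ≡ 498·2441·1779·2776·900·2106·2114·1102 ≡ 3179 (mod 3953)

1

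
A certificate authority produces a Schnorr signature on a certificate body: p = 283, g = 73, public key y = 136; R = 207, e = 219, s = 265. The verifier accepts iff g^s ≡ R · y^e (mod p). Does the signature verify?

does not verify

g^s mod p:
73^2 = 5329 ≡ 235
73^4 ≡ 235^2 = 55225 ≡ 40
73^8 ≡ 40^2 = 1600 ≡ 185
73^16 ≡ 185^2 = 34225 ≡ 265
73^32 ≡ 265^2 = 70225 ≡ 41
73^64 ≡ 41^2 = 1681 ≡ 266
73^128 ≡ 266^2 = 70756 ≡ 6
73^256 ≡ 6^2 = 36
265 = 256 + 8 + 1, so 73^265 ≡ 36·185·73 ≡ 269 (mod 283)
R · y^e mod p:
136^2 = 18496 ≡ 101
136^4 ≡ 101^2 = 10201 ≡ 13
136^8 ≡ 13^2 = 169
136^16 ≡ 169^2 = 28561 ≡ 261
136^32 ≡ 261^2 = 68121 ≡ 201
136^64 ≡ 201^2 = 40401 ≡ 215
136^128 ≡ 215^2 = 46225 ≡ 96
219 = 128 + 64 + 16 + 8 + 2 + 1, so 136^219 ≡ 96·215·261·169·101·136 ≡ 281 (mod 283)
207·281 = 58167 ≡ 152 (mod 283)
269 ≠ 152; the check fails.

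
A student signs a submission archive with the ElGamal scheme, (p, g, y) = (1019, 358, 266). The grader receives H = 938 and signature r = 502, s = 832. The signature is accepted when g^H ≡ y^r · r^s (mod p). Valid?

yes

Left side g^H mod p:
358^2 = 128164 ≡ 789
358^4 ≡ 789^2 = 622521 ≡ 931
358^8 ≡ 931^2 = 866761 ≡ 611
358^16 ≡ 611^2 = 373321 ≡ 367
358^32 ≡ 367^2 = 134689 ≡ 181
358^64 ≡ 181^2 = 32761 ≡ 153
358^128 ≡ 153^2 = 23409 ≡ 991
358^256 ≡ 991^2 = 982081 ≡ 784
358^512 ≡ 784^2 = 614656 ≡ 199
938 = 512 + 256 + 128 + 32 + 8 + 2, so 358^938 ≡ 199·784·991·181·611·789 ≡ 721 (mod 1019)
Right side y^r · r^s mod p:
266^2 = 70756 ≡ 445
266^4 ≡ 445^2 = 198025 ≡ 339
266^8 ≡ 339^2 = 114921 ≡ 793
266^16 ≡ 793^2 = 628849 ≡ 126
266^32 ≡ 126^2 = 15876 ≡ 591
266^64 ≡ 591^2 = 349281 ≡ 783
266^128 ≡ 783^2 = 613089 ≡ 670
266^256 ≡ 670^2 = 448900 ≡ 540
502 = 256 + 128 + 64 + 32 + 16 + 4 + 2, so 266^502 ≡ 540·670·783·591·126·339·445 ≡ 89 (mod 1019)
502^2 = 252004 ≡ 311
502^4 ≡ 311^2 = 96721 ≡ 935
502^8 ≡ 935^2 = 874225 ≡ 942
502^16 ≡ 942^2 = 887364 ≡ 834
502^32 ≡ 834^2 = 695556 ≡ 598
502^64 ≡ 598^2 = 357604 ≡ 954
502^128 ≡ 954^2 = 910116 ≡ 149
502^256 ≡ 149^2 = 22201 ≡ 802
502^512 ≡ 802^2 = 643204 ≡ 215
832 = 512 + 256 + 64, so 502^832 ≡ 215·802·954 ≡ 31 (mod 1019)
89·31 = 2759 ≡ 721 (mod 1019)
721 ≡ 721 (mod 1019), so the signature is genuine.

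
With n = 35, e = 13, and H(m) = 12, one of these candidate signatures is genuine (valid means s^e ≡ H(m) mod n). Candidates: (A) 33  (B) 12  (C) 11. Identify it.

Candidate A: Squares mod 35: 33^1≡33, 33^2≡4, 33^4≡16, 33^8≡11; 13 = 8 + 4 + 1, so 33^13 ≡ 11·16·33 ≡ 33 (mod 35)
Candidate B: Squares mod 35: 12^1≡12, 12^2≡4, 12^4≡16, 12^8≡11; 13 = 8 + 4 + 1, so 12^13 ≡ 11·16·12 ≡ 12 (mod 35)
  → matches H(m) = 12
Candidate C: Squares mod 35: 11^1≡11, 11^2≡16, 11^4≡11, 11^8≡16; 13 = 8 + 4 + 1, so 11^13 ≡ 16·11·11 ≡ 11 (mod 35)

B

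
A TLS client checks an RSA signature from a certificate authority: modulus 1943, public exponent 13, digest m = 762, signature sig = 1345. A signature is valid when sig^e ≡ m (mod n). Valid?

no

sig^2 ≡ 1345^2 = 1809025 ≡ 92
sig^4 ≡ 92^2 = 8464 ≡ 692
sig^8 ≡ 692^2 = 478864 ≡ 886
13 = 8 + 4 + 1, so sig^13 ≡ 886·692·1345 ≡ 1181 (mod 1943)
sig^13 mod 1943 = 1181, but m = 762.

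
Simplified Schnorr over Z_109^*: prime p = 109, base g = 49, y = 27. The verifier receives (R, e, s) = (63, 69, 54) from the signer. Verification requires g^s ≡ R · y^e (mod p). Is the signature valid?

g^s mod p:
49^2 = 2401 ≡ 3
49^4 ≡ 3^2 = 9
49^8 ≡ 9^2 = 81
49^16 ≡ 81^2 = 6561 ≡ 21
49^32 ≡ 21^2 = 441 ≡ 5
54 = 32 + 16 + 4 + 2, so 49^54 ≡ 5·21·9·3 ≡ 1 (mod 109)
R · y^e mod p:
27^2 = 729 ≡ 75
27^4 ≡ 75^2 = 5625 ≡ 66
27^8 ≡ 66^2 = 4356 ≡ 105
27^16 ≡ 105^2 = 11025 ≡ 16
27^32 ≡ 16^2 = 256 ≡ 38
27^64 ≡ 38^2 = 1444 ≡ 27
69 = 64 + 4 + 1, so 27^69 ≡ 27·66·27 ≡ 45 (mod 109)
63·45 = 2835 ≡ 1 (mod 109)
1 ≡ 1 (mod 109); signature holds.

valid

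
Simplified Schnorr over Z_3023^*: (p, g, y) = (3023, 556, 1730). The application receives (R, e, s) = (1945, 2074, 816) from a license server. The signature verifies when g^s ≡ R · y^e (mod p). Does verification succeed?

g^s mod p:
556^2 = 309136 ≡ 790
556^4 ≡ 790^2 = 624100 ≡ 1362
556^8 ≡ 1362^2 = 1855044 ≡ 1945
556^16 ≡ 1945^2 = 3783025 ≡ 1252
556^32 ≡ 1252^2 = 1567504 ≡ 1590
556^64 ≡ 1590^2 = 2528100 ≡ 872
556^128 ≡ 872^2 = 760384 ≡ 1611
556^256 ≡ 1611^2 = 2595321 ≡ 1587
556^512 ≡ 1587^2 = 2518569 ≡ 410
816 = 512 + 256 + 32 + 16, so 556^816 ≡ 410·1587·1590·1252 ≡ 2340 (mod 3023)
R · y^e mod p:
1730^2 = 2992900 ≡ 130
1730^4 ≡ 130^2 = 16900 ≡ 1785
1730^8 ≡ 1785^2 = 3186225 ≡ 3006
1730^16 ≡ 3006^2 = 9036036 ≡ 289
1730^32 ≡ 289^2 = 83521 ≡ 1900
1730^64 ≡ 1900^2 = 3610000 ≡ 538
1730^128 ≡ 538^2 = 289444 ≡ 2259
1730^256 ≡ 2259^2 = 5103081 ≡ 257
1730^512 ≡ 257^2 = 66049 ≡ 2566
1730^1024 ≡ 2566^2 = 6584356 ≡ 262
1730^2048 ≡ 262^2 = 68644 ≡ 2138
2074 = 2048 + 16 + 8 + 2, so 1730^2074 ≡ 2138·289·3006·130 ≡ 110 (mod 3023)
1945·110 = 213950 ≡ 2340 (mod 3023)
2340 ≡ 2340 (mod 3023); signature holds.

passes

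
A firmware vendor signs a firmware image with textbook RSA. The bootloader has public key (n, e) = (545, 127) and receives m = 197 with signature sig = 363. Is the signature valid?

valid

sig^127 mod 545 = 197
197 = m, so the signature checks out.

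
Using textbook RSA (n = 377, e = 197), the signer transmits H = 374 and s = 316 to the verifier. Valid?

yes

s^2 ≡ 316^2 = 99856 ≡ 328
s^4 ≡ 328^2 = 107584 ≡ 139
s^8 ≡ 139^2 = 19321 ≡ 94
s^16 ≡ 94^2 = 8836 ≡ 165
s^32 ≡ 165^2 = 27225 ≡ 81
s^64 ≡ 81^2 = 6561 ≡ 152
s^128 ≡ 152^2 = 23104 ≡ 107
197 = 128 + 64 + 4 + 1, so s^197 ≡ 107·152·139·316 ≡ 374 (mod 377)
s^197 mod 377 = 374 matches H.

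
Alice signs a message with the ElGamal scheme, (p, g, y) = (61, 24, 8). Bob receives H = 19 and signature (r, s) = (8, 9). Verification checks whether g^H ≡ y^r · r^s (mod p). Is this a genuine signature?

genuine

Left side g^H mod p:
Squares mod 61: 24^1≡24, 24^2≡27, 24^4≡58, 24^8≡9, 24^16≡20
19 = 16 + 2 + 1, so 24^19 ≡ 20·27·24 ≡ 28 (mod 61)
Right side y^r · r^s mod p:
Squares mod 61: 8^1≡8, 8^2≡3, 8^4≡9, 8^8≡20
8^8 ≡ 20 (mod 61)
Squares mod 61: 8^1≡8, 8^2≡3, 8^4≡9, 8^8≡20
9 = 8 + 1, so 8^9 ≡ 20·8 ≡ 38 (mod 61)
20·38 = 760 ≡ 28 (mod 61)
28 ≡ 28 (mod 61), so the signature is genuine.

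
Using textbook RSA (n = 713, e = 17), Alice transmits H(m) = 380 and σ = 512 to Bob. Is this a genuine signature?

σ^2 ≡ 512^2 = 262144 ≡ 473
σ^4 ≡ 473^2 = 223729 ≡ 560
σ^8 ≡ 560^2 = 313600 ≡ 593
σ^16 ≡ 593^2 = 351649 ≡ 140
17 = 16 + 1, so σ^17 ≡ 140·512 ≡ 380 (mod 713)
Since 380 equals the digest 380, verification succeeds.

genuine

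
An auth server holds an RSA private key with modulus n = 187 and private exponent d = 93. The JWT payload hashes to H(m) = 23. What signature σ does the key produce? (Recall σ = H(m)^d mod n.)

78

(H(m))^2 ≡ 23^2 = 529 ≡ 155
(H(m))^4 ≡ 155^2 = 24025 ≡ 89
(H(m))^8 ≡ 89^2 = 7921 ≡ 67
(H(m))^16 ≡ 67^2 = 4489 ≡ 1
(H(m))^32 ≡ 1^2 = 1
(H(m))^64 ≡ 1^2 = 1
93 = 64 + 16 + 8 + 4 + 1, so (H(m))^93 ≡ 1·1·67·89·23 ≡ 78 (mod 187)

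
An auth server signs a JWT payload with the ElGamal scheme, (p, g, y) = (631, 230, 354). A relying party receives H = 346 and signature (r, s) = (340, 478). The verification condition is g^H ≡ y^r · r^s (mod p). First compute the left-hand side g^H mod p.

594

230^2 = 52900 ≡ 527
230^4 ≡ 527^2 = 277729 ≡ 89
230^8 ≡ 89^2 = 7921 ≡ 349
230^16 ≡ 349^2 = 121801 ≡ 18
230^32 ≡ 18^2 = 324
230^64 ≡ 324^2 = 104976 ≡ 230
230^128 ≡ 230^2 = 52900 ≡ 527
230^256 ≡ 527^2 = 277729 ≡ 89
346 = 256 + 64 + 16 + 8 + 2, so 230^346 ≡ 89·230·18·349·527 ≡ 594 (mod 631)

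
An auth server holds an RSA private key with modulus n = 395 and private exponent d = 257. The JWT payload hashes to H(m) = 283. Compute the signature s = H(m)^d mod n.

168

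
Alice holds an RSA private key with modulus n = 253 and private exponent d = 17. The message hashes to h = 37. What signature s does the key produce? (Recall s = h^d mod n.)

181

h^2 ≡ 37^2 = 1369 ≡ 104
h^4 ≡ 104^2 = 10816 ≡ 190
h^8 ≡ 190^2 = 36100 ≡ 174
h^16 ≡ 174^2 = 30276 ≡ 169
17 = 16 + 1, so h^17 ≡ 169·37 ≡ 181 (mod 253)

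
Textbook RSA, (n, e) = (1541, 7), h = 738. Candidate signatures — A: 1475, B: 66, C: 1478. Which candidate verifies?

Candidate A: Squares mod 1541: 1475^1≡1475, 1475^2≡1274, 1475^4≡403; 7 = 4 + 2 + 1, so 1475^7 ≡ 403·1274·1475 ≡ 738 (mod 1541)
  → matches h = 738
Candidate B: Squares mod 1541: 66^1≡66, 66^2≡1274, 66^4≡403; 7 = 4 + 2 + 1, so 66^7 ≡ 403·1274·66 ≡ 803 (mod 1541)
Candidate C: Squares mod 1541: 1478^1≡1478, 1478^2≡887, 1478^4≡859; 7 = 4 + 2 + 1, so 1478^7 ≡ 859·887·1478 ≡ 371 (mod 1541)

A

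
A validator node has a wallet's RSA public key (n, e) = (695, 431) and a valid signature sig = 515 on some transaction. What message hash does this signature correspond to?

sig^2 ≡ 515^2 = 265225 ≡ 430
sig^4 ≡ 430^2 = 184900 ≡ 30
sig^8 ≡ 30^2 = 900 ≡ 205
sig^16 ≡ 205^2 = 42025 ≡ 325
sig^32 ≡ 325^2 = 105625 ≡ 680
sig^64 ≡ 680^2 = 462400 ≡ 225
sig^128 ≡ 225^2 = 50625 ≡ 585
sig^256 ≡ 585^2 = 342225 ≡ 285
431 = 256 + 128 + 32 + 8 + 4 + 2 + 1, so sig^431 ≡ 285·585·680·205·30·430·515 ≡ 575 (mod 695)

575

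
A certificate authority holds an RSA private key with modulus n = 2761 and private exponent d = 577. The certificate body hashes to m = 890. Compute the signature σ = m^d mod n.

1220

m^2 ≡ 890^2 = 792100 ≡ 2454
m^4 ≡ 2454^2 = 6022116 ≡ 375
m^8 ≡ 375^2 = 140625 ≡ 2575
m^16 ≡ 2575^2 = 6630625 ≡ 1464
m^32 ≡ 1464^2 = 2143296 ≡ 760
m^64 ≡ 760^2 = 577600 ≡ 551
m^128 ≡ 551^2 = 303601 ≡ 2652
m^256 ≡ 2652^2 = 7033104 ≡ 837
m^512 ≡ 837^2 = 700569 ≡ 2036
577 = 512 + 64 + 1, so m^577 ≡ 2036·551·890 ≡ 1220 (mod 2761)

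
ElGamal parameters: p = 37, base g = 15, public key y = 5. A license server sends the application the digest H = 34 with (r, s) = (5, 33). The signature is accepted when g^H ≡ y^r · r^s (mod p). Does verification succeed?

passes

Left side g^H mod p:
Squares mod 37: 15^1≡15, 15^2≡3, 15^4≡9, 15^8≡7, 15^16≡12, 15^32≡33
34 = 32 + 2, so 15^34 ≡ 33·3 ≡ 25 (mod 37)
Right side y^r · r^s mod p:
Squares mod 37: 5^1≡5, 5^2≡25, 5^4≡33
5 = 4 + 1, so 5^5 ≡ 33·5 ≡ 17 (mod 37)
Squares mod 37: 5^1≡5, 5^2≡25, 5^4≡33, 5^8≡16, 5^16≡34, 5^32≡9
33 = 32 + 1, so 5^33 ≡ 9·5 ≡ 8 (mod 37)
17·8 = 136 ≡ 25 (mod 37)
25 ≡ 25 (mod 37), so the signature is genuine.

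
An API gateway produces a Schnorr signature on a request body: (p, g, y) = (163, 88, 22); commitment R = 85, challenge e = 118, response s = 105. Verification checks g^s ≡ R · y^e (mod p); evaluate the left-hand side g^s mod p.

Squares mod 163: 88^1≡88, 88^2≡83, 88^4≡43, 88^8≡56, 88^16≡39, 88^32≡54, 88^64≡145
105 = 64 + 32 + 8 + 1, so 88^105 ≡ 145·54·56·88 ≡ 65 (mod 163)

65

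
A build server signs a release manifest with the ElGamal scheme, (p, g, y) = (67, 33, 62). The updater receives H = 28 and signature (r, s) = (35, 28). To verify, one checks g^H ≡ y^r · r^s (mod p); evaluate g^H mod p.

33^2 = 1089 ≡ 17
33^4 ≡ 17^2 = 289 ≡ 21
33^8 ≡ 21^2 = 441 ≡ 39
33^16 ≡ 39^2 = 1521 ≡ 47
28 = 16 + 8 + 4, so 33^28 ≡ 47·39·21 ≡ 35 (mod 67)

35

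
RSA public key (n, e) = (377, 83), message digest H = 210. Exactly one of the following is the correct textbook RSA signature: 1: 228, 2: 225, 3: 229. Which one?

Candidate 1: Squares mod 377: 228^1≡228, 228^2≡335, 228^4≡256, 228^8≡315, 228^16≡74, 228^32≡198, 228^64≡373; 83 = 64 + 16 + 2 + 1, so 228^83 ≡ 373·74·335·228 ≡ 210 (mod 377)
  → matches H = 210
Candidate 2: Squares mod 377: 225^1≡225, 225^2≡107, 225^4≡139, 225^8≡94, 225^16≡165, 225^32≡81, 225^64≡152; 83 = 64 + 16 + 2 + 1, so 225^83 ≡ 152·165·107·225 ≡ 62 (mod 377)
Candidate 3: Squares mod 377: 229^1≡229, 229^2≡38, 229^4≡313, 229^8≡326, 229^16≡339, 229^32≡313, 229^64≡326; 83 = 64 + 16 + 2 + 1, so 229^83 ≡ 326·339·38·229 ≡ 135 (mod 377)

1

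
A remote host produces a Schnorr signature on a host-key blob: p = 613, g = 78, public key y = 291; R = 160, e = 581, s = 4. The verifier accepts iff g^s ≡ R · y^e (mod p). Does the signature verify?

g^s mod p:
78^2 = 6084 ≡ 567
78^4 ≡ 567^2 = 321489 ≡ 277
R · y^e mod p:
291^2 = 84681 ≡ 87
291^4 ≡ 87^2 = 7569 ≡ 213
291^8 ≡ 213^2 = 45369 ≡ 7
291^16 ≡ 7^2 = 49
291^32 ≡ 49^2 = 2401 ≡ 562
291^64 ≡ 562^2 = 315844 ≡ 149
291^128 ≡ 149^2 = 22201 ≡ 133
291^256 ≡ 133^2 = 17689 ≡ 525
291^512 ≡ 525^2 = 275625 ≡ 388
581 = 512 + 64 + 4 + 1, so 291^581 ≡ 388·149·213·291 ≡ 427 (mod 613)
160·427 = 68320 ≡ 277 (mod 613)
277 ≡ 277 (mod 613); signature holds.

verifies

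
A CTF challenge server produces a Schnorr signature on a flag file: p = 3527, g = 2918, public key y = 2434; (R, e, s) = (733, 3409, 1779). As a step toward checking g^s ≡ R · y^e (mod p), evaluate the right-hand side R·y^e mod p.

2434^2 = 5924356 ≡ 2523
2434^4 ≡ 2523^2 = 6365529 ≡ 2821
2434^8 ≡ 2821^2 = 7958041 ≡ 1129
2434^16 ≡ 1129^2 = 1274641 ≡ 1394
2434^32 ≡ 1394^2 = 1943236 ≡ 3386
2434^64 ≡ 3386^2 = 11464996 ≡ 2246
2434^128 ≡ 2246^2 = 5044516 ≡ 906
2434^256 ≡ 906^2 = 820836 ≡ 2572
2434^512 ≡ 2572^2 = 6615184 ≡ 2059
2434^1024 ≡ 2059^2 = 4239481 ≡ 27
2434^2048 ≡ 27^2 = 729
3409 = 2048 + 1024 + 256 + 64 + 16 + 1, so 2434^3409 ≡ 729·27·2572·2246·1394·2434 ≡ 3025 (mod 3527)
R · y^e ≡ 733·3025 = 2217325 ≡ 2369 (mod 3527)

2369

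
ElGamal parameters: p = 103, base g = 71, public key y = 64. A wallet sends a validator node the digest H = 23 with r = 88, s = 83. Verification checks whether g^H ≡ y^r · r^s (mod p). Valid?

Left side g^H mod p:
71^2 = 5041 ≡ 97
71^4 ≡ 97^2 = 9409 ≡ 36
71^8 ≡ 36^2 = 1296 ≡ 60
71^16 ≡ 60^2 = 3600 ≡ 98
23 = 16 + 4 + 2 + 1, so 71^23 ≡ 98·36·97·71 ≡ 48 (mod 103)
Right side y^r · r^s mod p:
64^2 = 4096 ≡ 79
64^4 ≡ 79^2 = 6241 ≡ 61
64^8 ≡ 61^2 = 3721 ≡ 13
64^16 ≡ 13^2 = 169 ≡ 66
64^32 ≡ 66^2 = 4356 ≡ 30
64^64 ≡ 30^2 = 900 ≡ 76
88 = 64 + 16 + 8, so 64^88 ≡ 76·66·13 ≡ 9 (mod 103)
88^2 = 7744 ≡ 19
88^4 ≡ 19^2 = 361 ≡ 52
88^8 ≡ 52^2 = 2704 ≡ 26
88^16 ≡ 26^2 = 676 ≡ 58
88^32 ≡ 58^2 = 3364 ≡ 68
88^64 ≡ 68^2 = 4624 ≡ 92
83 = 64 + 16 + 2 + 1, so 88^83 ≡ 92·58·19·88 ≡ 35 (mod 103)
9·35 = 315 ≡ 6 (mod 103)
48 ≠ 6, so verification fails.

no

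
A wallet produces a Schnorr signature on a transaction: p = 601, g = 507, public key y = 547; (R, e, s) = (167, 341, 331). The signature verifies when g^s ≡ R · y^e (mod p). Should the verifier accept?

accept

g^s mod p:
507^331 mod 601 = 505
R · y^e mod p:
547^341 mod 601 = 75
167·75 = 12525 ≡ 505 (mod 601)
505 ≡ 505 (mod 601); signature holds.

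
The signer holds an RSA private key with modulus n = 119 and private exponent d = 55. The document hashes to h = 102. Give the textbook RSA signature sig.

h^2 ≡ 102^2 = 10404 ≡ 51
h^4 ≡ 51^2 = 2601 ≡ 102
h^8 ≡ 102^2 = 10404 ≡ 51
h^16 ≡ 51^2 = 2601 ≡ 102
h^32 ≡ 102^2 = 10404 ≡ 51
55 = 32 + 16 + 4 + 2 + 1, so h^55 ≡ 51·102·102·51·102 ≡ 102 (mod 119)

102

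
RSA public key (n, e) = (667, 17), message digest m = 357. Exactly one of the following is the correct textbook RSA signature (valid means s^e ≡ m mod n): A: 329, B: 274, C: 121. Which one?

C

Candidate A: Squares mod 667: 329^1≡329, 329^2≡187, 329^4≡285, 329^8≡518, 329^16≡190; 17 = 16 + 1, so 329^17 ≡ 190·329 ≡ 479 (mod 667)
Candidate B: Squares mod 667: 274^1≡274, 274^2≡372, 274^4≡315, 274^8≡509, 274^16≡285; 17 = 16 + 1, so 274^17 ≡ 285·274 ≡ 51 (mod 667)
Candidate C: Squares mod 667: 121^1≡121, 121^2≡634, 121^4≡422, 121^8≡662, 121^16≡25; 17 = 16 + 1, so 121^17 ≡ 25·121 ≡ 357 (mod 667)
  → matches m = 357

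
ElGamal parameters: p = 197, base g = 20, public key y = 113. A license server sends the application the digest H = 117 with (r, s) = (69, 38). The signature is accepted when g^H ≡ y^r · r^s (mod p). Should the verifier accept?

Left side g^H mod p:
Squares mod 197: 20^1≡20, 20^2≡6, 20^4≡36, 20^8≡114, 20^16≡191, 20^32≡36, 20^64≡114
117 = 64 + 32 + 16 + 4 + 1, so 20^117 ≡ 114·36·191·36·20 ≡ 129 (mod 197)
Right side y^r · r^s mod p:
Squares mod 197: 113^1≡113, 113^2≡161, 113^4≡114, 113^8≡191, 113^16≡36, 113^32≡114, 113^64≡191
69 = 64 + 4 + 1, so 113^69 ≡ 191·114·113 ≡ 129 (mod 197)
Squares mod 197: 69^1≡69, 69^2≡33, 69^4≡104, 69^8≡178, 69^16≡164, 69^32≡104
38 = 32 + 4 + 2, so 69^38 ≡ 104·104·33 ≡ 161 (mod 197)
129·161 = 20769 ≡ 84 (mod 197)
129 ≠ 84, so verification fails.

reject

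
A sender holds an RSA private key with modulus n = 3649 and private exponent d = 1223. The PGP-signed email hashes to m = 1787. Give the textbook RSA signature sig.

3150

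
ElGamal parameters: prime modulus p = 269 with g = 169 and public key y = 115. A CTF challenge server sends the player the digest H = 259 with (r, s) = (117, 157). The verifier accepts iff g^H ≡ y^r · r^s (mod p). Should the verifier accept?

Left side g^H mod p:
Squares mod 269: 169^1≡169, 169^2≡47, 169^4≡57, 169^8≡21, 169^16≡172, 169^32≡263, 169^64≡36, 169^128≡220, 169^256≡249
259 = 256 + 2 + 1, so 169^259 ≡ 249·47·169 ≡ 119 (mod 269)
Right side y^r · r^s mod p:
Squares mod 269: 115^1≡115, 115^2≡44, 115^4≡53, 115^8≡119, 115^16≡173, 115^32≡70, 115^64≡58
117 = 64 + 32 + 16 + 4 + 1, so 115^117 ≡ 58·70·173·53·115 ≡ 220 (mod 269)
Squares mod 269: 117^1≡117, 117^2≡239, 117^4≡93, 117^8≡41, 117^16≡67, 117^32≡185, 117^64≡62, 117^128≡78
157 = 128 + 16 + 8 + 4 + 1, so 117^157 ≡ 78·67·41·93·117 ≡ 235 (mod 269)
220·235 = 51700 ≡ 52 (mod 269)
119 ≠ 52, so verification fails.

reject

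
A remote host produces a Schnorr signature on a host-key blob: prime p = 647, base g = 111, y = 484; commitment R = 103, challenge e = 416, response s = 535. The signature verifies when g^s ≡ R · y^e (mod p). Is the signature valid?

invalid

g^s mod p:
111^2 = 12321 ≡ 28
111^4 ≡ 28^2 = 784 ≡ 137
111^8 ≡ 137^2 = 18769 ≡ 6
111^16 ≡ 6^2 = 36
111^32 ≡ 36^2 = 1296 ≡ 2
111^64 ≡ 2^2 = 4
111^128 ≡ 4^2 = 16
111^256 ≡ 16^2 = 256
111^512 ≡ 256^2 = 65536 ≡ 189
535 = 512 + 16 + 4 + 2 + 1, so 111^535 ≡ 189·36·137·28·111 ≡ 88 (mod 647)
R · y^e mod p:
484^2 = 234256 ≡ 42
484^4 ≡ 42^2 = 1764 ≡ 470
484^8 ≡ 470^2 = 220900 ≡ 273
484^16 ≡ 273^2 = 74529 ≡ 124
484^32 ≡ 124^2 = 15376 ≡ 495
484^64 ≡ 495^2 = 245025 ≡ 459
484^128 ≡ 459^2 = 210681 ≡ 406
484^256 ≡ 406^2 = 164836 ≡ 498
416 = 256 + 128 + 32, so 484^416 ≡ 498·406·495 ≡ 571 (mod 647)
103·571 = 58813 ≡ 583 (mod 647)
88 ≠ 583; the check fails.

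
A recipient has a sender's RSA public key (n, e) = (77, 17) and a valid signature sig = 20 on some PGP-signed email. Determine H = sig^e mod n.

sig^17 mod 77 = 48

48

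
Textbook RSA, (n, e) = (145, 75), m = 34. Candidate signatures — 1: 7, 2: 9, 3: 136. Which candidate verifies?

2

Candidate 1: Squares mod 145: 7^1≡7, 7^2≡49, 7^4≡81, 7^8≡36, 7^16≡136, 7^32≡81, 7^64≡36; 75 = 64 + 8 + 2 + 1, so 7^75 ≡ 36·36·49·7 ≡ 103 (mod 145)
Candidate 2: Squares mod 145: 9^1≡9, 9^2≡81, 9^4≡36, 9^8≡136, 9^16≡81, 9^32≡36, 9^64≡136; 75 = 64 + 8 + 2 + 1, so 9^75 ≡ 136·136·81·9 ≡ 34 (mod 145)
  → matches m = 34
Candidate 3: Squares mod 145: 136^1≡136, 136^2≡81, 136^4≡36, 136^8≡136, 136^16≡81, 136^32≡36, 136^64≡136; 75 = 64 + 8 + 2 + 1, so 136^75 ≡ 136·136·81·136 ≡ 111 (mod 145)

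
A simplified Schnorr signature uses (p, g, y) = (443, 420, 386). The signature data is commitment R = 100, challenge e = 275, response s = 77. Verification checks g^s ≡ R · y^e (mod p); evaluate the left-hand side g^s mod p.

22

420^2 = 176400 ≡ 86
420^4 ≡ 86^2 = 7396 ≡ 308
420^8 ≡ 308^2 = 94864 ≡ 62
420^16 ≡ 62^2 = 3844 ≡ 300
420^32 ≡ 300^2 = 90000 ≡ 71
420^64 ≡ 71^2 = 5041 ≡ 168
77 = 64 + 8 + 4 + 1, so 420^77 ≡ 168·62·308·420 ≡ 22 (mod 443)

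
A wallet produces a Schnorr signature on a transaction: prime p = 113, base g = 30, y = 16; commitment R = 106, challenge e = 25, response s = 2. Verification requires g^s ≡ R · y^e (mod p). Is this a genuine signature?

g^s mod p:
Squares mod 113: 30^1≡30, 30^2≡109
30^2 ≡ 109 (mod 113)
R · y^e mod p:
Squares mod 113: 16^1≡16, 16^2≡30, 16^4≡109, 16^8≡16, 16^16≡30
25 = 16 + 8 + 1, so 16^25 ≡ 30·16·16 ≡ 109 (mod 113)
106·109 = 11554 ≡ 28 (mod 113)
109 ≠ 28; the check fails.

forged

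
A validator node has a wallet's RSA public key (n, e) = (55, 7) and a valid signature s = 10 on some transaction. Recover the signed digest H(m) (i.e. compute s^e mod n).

10

s^2 ≡ 10^2 = 100 ≡ 45
s^4 ≡ 45^2 = 2025 ≡ 45
7 = 4 + 2 + 1, so s^7 ≡ 45·45·10 ≡ 10 (mod 55)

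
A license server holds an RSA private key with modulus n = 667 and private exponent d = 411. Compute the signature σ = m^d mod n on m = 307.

186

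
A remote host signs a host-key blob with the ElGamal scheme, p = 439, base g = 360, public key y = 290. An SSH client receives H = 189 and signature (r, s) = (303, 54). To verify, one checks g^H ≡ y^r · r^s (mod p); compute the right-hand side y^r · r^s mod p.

288

290^2 = 84100 ≡ 251
290^4 ≡ 251^2 = 63001 ≡ 224
290^8 ≡ 224^2 = 50176 ≡ 130
290^16 ≡ 130^2 = 16900 ≡ 218
290^32 ≡ 218^2 = 47524 ≡ 112
290^64 ≡ 112^2 = 12544 ≡ 252
290^128 ≡ 252^2 = 63504 ≡ 288
290^256 ≡ 288^2 = 82944 ≡ 412
303 = 256 + 32 + 8 + 4 + 2 + 1, so 290^303 ≡ 412·112·130·224·251·290 ≡ 55 (mod 439)
303^2 = 91809 ≡ 58
303^4 ≡ 58^2 = 3364 ≡ 291
303^8 ≡ 291^2 = 84681 ≡ 393
303^16 ≡ 393^2 = 154449 ≡ 360
303^32 ≡ 360^2 = 129600 ≡ 95
54 = 32 + 16 + 4 + 2, so 303^54 ≡ 95·360·291·58 ≡ 109 (mod 439)
y^r · r^s ≡ 55·109 = 5995 ≡ 288 (mod 439)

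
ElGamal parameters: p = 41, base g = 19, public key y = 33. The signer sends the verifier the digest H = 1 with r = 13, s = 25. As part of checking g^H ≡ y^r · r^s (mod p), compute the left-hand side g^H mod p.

19

19^1 mod 41 = 19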